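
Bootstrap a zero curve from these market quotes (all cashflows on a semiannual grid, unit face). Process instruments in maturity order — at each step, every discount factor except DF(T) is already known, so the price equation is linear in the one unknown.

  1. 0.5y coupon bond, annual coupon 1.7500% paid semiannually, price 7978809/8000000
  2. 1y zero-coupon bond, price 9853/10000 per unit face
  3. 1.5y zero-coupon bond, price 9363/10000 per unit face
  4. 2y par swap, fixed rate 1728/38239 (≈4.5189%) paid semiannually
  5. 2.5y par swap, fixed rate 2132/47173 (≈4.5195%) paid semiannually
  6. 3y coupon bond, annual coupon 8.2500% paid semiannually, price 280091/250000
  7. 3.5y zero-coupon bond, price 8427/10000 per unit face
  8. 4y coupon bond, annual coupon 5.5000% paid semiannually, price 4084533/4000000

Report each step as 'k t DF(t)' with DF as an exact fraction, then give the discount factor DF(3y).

step 1 [0.5y] bond c/2=7/800: DF=(7978809/8000000 − 7/800·(0))/(1+7/800) = 9887/10000 ≈ 0.988700
step 2 [1y] zero: DF = P = 9853/10000 ≈ 0.985300
step 3 [1.5y] zero: DF = P = 9363/10000 ≈ 0.936300
step 4 [2y] swap r/2=864/38239: DF=(1 − 864/38239·(0.988700+0.985300+0.936300))/(1+864/38239) = 571/625 ≈ 0.913600
step 5 [2.5y] swap r/2=1066/47173: DF=(1 − 1066/47173·(0.988700+0.985300+0.936300+0.913600))/(1+1066/47173) = 4467/5000 ≈ 0.893400
step 6 [3y] bond c/2=33/800: DF=(280091/250000 − 33/800·(0.988700+0.985300+0.936300+0.913600+0.893400))/(1+33/800) = 8891/10000 ≈ 0.889100
step 7 [3.5y] zero: DF = P = 8427/10000 ≈ 0.842700
step 8 [4y] bond c/2=11/400: DF=(4084533/4000000 − 11/400·(0.988700+0.985300+0.936300+0.913600+0.893400+0.889100+0.842700))/(1+11/400) = 2053/2500 ≈ 0.821200

1 1/2 9887/10000
2 1 9853/10000
3 3/2 9363/10000
4 2 571/625
5 5/2 4467/5000
6 3 8891/10000
7 7/2 8427/10000
8 4 2053/2500
DF(3y) = 8891/10000 ≈ 0.889100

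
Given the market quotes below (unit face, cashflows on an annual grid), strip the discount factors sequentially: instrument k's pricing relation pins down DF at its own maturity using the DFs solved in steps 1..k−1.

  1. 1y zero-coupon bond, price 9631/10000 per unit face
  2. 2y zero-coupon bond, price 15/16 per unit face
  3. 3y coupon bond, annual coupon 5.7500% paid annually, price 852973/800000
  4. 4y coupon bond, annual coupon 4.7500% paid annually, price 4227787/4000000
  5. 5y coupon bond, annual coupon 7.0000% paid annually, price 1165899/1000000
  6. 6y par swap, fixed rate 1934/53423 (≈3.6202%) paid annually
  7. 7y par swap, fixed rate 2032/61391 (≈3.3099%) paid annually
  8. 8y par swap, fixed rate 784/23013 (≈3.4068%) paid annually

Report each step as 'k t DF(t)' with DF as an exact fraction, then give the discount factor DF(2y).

step 1 [1y] zero: DF = P = 9631/10000 ≈ 0.963100
step 2 [2y] zero: DF = P = 15/16 ≈ 0.937500
step 3 [3y] bond c/1=23/400: DF=(852973/800000 − 23/400·(0.963100+0.937500))/(1+23/400) = 9049/10000 ≈ 0.904900
step 4 [4y] bond c/1=19/400: DF=(4227787/4000000 − 19/400·(0.963100+0.937500+0.904900))/(1+19/400) = 4409/5000 ≈ 0.881800
step 5 [5y] bond c/1=7/100: DF=(1165899/1000000 − 7/100·(0.963100+0.937500+0.904900+0.881800))/(1+7/100) = 2121/2500 ≈ 0.848400
step 6 [6y] swap r/1=1934/53423: DF=(1 − 1934/53423·(0.963100+0.937500+0.904900+0.881800+0.848400))/(1+1934/53423) = 4033/5000 ≈ 0.806600
step 7 [7y] swap r/1=2032/61391: DF=(1 − 2032/61391·(0.963100+0.937500+0.904900+0.881800+0.848400+0.806600))/(1+2032/61391) = 498/625 ≈ 0.796800
step 8 [8y] swap r/1=784/23013: DF=(1 − 784/23013·(0.963100+0.937500+0.904900+0.881800+0.848400+0.806600+0.796800))/(1+784/23013) = 478/625 ≈ 0.764800

1 1 9631/10000
2 2 15/16
3 3 9049/10000
4 4 4409/5000
5 5 2121/2500
6 6 4033/5000
7 7 498/625
8 8 478/625
DF(2y) = 15/16 ≈ 0.937500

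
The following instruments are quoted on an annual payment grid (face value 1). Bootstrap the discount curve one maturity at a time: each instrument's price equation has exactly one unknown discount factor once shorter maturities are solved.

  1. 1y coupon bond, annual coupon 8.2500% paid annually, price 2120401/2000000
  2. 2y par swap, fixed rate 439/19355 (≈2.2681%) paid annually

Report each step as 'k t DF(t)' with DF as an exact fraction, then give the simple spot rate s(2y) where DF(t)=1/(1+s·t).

step 1 [1y] bond c/1=33/400: DF=(2120401/2000000 − 33/400·(0))/(1+33/400) = 4897/5000 ≈ 0.979400
step 2 [2y] swap r/1=439/19355: DF=(1 − 439/19355·(0.979400))/(1+439/19355) = 9561/10000 ≈ 0.956100

1 1 4897/5000
2 2 9561/10000
s(2y) = (1/(9561/10000) − 1)/(2) = 439/19122 ≈ 2.2958%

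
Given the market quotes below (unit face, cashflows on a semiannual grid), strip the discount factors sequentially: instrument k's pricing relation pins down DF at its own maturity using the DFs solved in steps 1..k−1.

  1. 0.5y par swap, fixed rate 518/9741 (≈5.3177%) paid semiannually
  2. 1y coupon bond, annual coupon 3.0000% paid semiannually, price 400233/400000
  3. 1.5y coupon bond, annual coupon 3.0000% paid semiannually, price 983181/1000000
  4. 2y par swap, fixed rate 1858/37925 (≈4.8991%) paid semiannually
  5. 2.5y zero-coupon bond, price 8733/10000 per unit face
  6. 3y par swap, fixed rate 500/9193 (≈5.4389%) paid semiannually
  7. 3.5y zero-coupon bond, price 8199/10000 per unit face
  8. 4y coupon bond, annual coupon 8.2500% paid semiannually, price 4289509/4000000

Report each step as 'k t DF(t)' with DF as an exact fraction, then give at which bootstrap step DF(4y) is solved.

step 1 [0.5y] swap r/2=259/9741: DF=(1 − 259/9741·(0))/(1+259/9741) = 9741/10000 ≈ 0.974100
step 2 [1y] bond c/2=3/200: DF=(400233/400000 − 3/200·(0.974100))/(1+3/200) = 4857/5000 ≈ 0.971400
step 3 [1.5y] bond c/2=3/200: DF=(983181/1000000 − 3/200·(0.974100+0.971400))/(1+3/200) = 9399/10000 ≈ 0.939900
step 4 [2y] swap r/2=929/37925: DF=(1 − 929/37925·(0.974100+0.971400+0.939900))/(1+929/37925) = 9071/10000 ≈ 0.907100
step 5 [2.5y] zero: DF = P = 8733/10000 ≈ 0.873300
step 6 [3y] swap r/2=250/9193: DF=(1 − 250/9193·(0.974100+0.971400+0.939900+0.907100+0.873300))/(1+250/9193) = 17/20 ≈ 0.850000
step 7 [3.5y] zero: DF = P = 8199/10000 ≈ 0.819900
step 8 [4y] bond c/2=33/800: DF=(4289509/4000000 − 33/800·(0.974100+0.971400+0.939900+0.907100+0.873300+0.850000+0.819900))/(1+33/800) = 7789/10000 ≈ 0.778900

1 1/2 9741/10000
2 1 4857/5000
3 3/2 9399/10000
4 2 9071/10000
5 5/2 8733/10000
6 3 17/20
7 7/2 8199/10000
8 4 7789/10000
DF(4y) is solved at step 8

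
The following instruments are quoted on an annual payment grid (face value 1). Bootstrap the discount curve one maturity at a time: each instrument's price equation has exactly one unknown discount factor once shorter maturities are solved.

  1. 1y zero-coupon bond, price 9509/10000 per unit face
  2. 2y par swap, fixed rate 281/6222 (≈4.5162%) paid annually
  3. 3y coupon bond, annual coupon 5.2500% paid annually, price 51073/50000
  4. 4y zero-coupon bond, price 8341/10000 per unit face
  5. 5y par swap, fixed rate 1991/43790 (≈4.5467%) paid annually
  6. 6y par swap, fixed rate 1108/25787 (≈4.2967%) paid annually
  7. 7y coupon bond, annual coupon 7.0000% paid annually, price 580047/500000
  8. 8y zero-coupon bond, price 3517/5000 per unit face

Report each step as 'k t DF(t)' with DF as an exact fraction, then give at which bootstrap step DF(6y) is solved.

step 1 [1y] zero: DF = P = 9509/10000 ≈ 0.950900
step 2 [2y] swap r/1=281/6222: DF=(1 − 281/6222·(0.950900))/(1+281/6222) = 9157/10000 ≈ 0.915700
step 3 [3y] bond c/1=21/400: DF=(51073/50000 − 21/400·(0.950900+0.915700))/(1+21/400) = 4387/5000 ≈ 0.877400
step 4 [4y] zero: DF = P = 8341/10000 ≈ 0.834100
step 5 [5y] swap r/1=1991/43790: DF=(1 − 1991/43790·(0.950900+0.915700+0.877400+0.834100))/(1+1991/43790) = 8009/10000 ≈ 0.800900
step 6 [6y] swap r/1=1108/25787: DF=(1 − 1108/25787·(0.950900+0.915700+0.877400+0.834100+0.800900))/(1+1108/25787) = 973/1250 ≈ 0.778400
step 7 [7y] bond c/1=7/100: DF=(580047/500000 − 7/100·(0.950900+0.915700+0.877400+0.834100+0.800900+0.778400))/(1+7/100) = 1867/2500 ≈ 0.746800
step 8 [8y] zero: DF = P = 3517/5000 ≈ 0.703400

1 1 9509/10000
2 2 9157/10000
3 3 4387/5000
4 4 8341/10000
5 5 8009/10000
6 6 973/1250
7 7 1867/2500
8 8 3517/5000
DF(6y) is solved at step 6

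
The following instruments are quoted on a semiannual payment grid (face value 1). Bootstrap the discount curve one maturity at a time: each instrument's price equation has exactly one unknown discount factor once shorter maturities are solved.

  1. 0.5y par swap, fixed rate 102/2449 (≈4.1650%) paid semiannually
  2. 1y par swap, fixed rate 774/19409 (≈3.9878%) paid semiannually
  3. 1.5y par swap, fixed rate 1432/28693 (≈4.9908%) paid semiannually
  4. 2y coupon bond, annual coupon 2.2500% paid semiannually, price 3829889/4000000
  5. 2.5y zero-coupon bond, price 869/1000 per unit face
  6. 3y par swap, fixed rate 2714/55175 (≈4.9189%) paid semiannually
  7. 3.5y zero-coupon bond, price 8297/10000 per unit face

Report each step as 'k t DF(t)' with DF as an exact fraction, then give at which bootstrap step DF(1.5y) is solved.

step 1 [0.5y] swap r/2=51/2449: DF=(1 − 51/2449·(0))/(1+51/2449) = 2449/2500 ≈ 0.979600
step 2 [1y] swap r/2=387/19409: DF=(1 − 387/19409·(0.979600))/(1+387/19409) = 9613/10000 ≈ 0.961300
step 3 [1.5y] swap r/2=716/28693: DF=(1 − 716/28693·(0.979600+0.961300))/(1+716/28693) = 2321/2500 ≈ 0.928400
step 4 [2y] bond c/2=9/800: DF=(3829889/4000000 − 9/800·(0.979600+0.961300+0.928400))/(1+9/800) = 9149/10000 ≈ 0.914900
step 5 [2.5y] zero: DF = P = 869/1000 ≈ 0.869000
step 6 [3y] swap r/2=1357/55175: DF=(1 − 1357/55175·(0.979600+0.961300+0.928400+0.914900+0.869000))/(1+1357/55175) = 8643/10000 ≈ 0.864300
step 7 [3.5y] zero: DF = P = 8297/10000 ≈ 0.829700

1 1/2 2449/2500
2 1 9613/10000
3 3/2 2321/2500
4 2 9149/10000
5 5/2 869/1000
6 3 8643/10000
7 7/2 8297/10000
DF(1.5y) is solved at step 3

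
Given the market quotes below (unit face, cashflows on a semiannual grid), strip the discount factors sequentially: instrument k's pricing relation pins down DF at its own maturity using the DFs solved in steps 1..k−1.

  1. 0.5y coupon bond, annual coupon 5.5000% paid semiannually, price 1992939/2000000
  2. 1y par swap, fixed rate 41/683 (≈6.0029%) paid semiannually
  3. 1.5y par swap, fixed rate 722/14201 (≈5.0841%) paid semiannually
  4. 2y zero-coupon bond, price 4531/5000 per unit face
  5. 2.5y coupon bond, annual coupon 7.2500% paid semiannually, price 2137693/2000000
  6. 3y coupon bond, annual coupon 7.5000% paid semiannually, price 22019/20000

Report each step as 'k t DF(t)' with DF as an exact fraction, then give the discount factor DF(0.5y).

step 1 [0.5y] bond c/2=11/400: DF=(1992939/2000000 − 11/400·(0))/(1+11/400) = 4849/5000 ≈ 0.969800
step 2 [1y] swap r/2=41/1366: DF=(1 − 41/1366·(0.969800))/(1+41/1366) = 4713/5000 ≈ 0.942600
step 3 [1.5y] swap r/2=361/14201: DF=(1 − 361/14201·(0.969800+0.942600))/(1+361/14201) = 4639/5000 ≈ 0.927800
step 4 [2y] zero: DF = P = 4531/5000 ≈ 0.906200
step 5 [2.5y] bond c/2=29/800: DF=(2137693/2000000 − 29/800·(0.969800+0.942600+0.927800+0.906200))/(1+29/800) = 2251/2500 ≈ 0.900400
step 6 [3y] bond c/2=3/80: DF=(22019/20000 − 3/80·(0.969800+0.942600+0.927800+0.906200+0.900400))/(1+3/80) = 2233/2500 ≈ 0.893200

1 1/2 4849/5000
2 1 4713/5000
3 3/2 4639/5000
4 2 4531/5000
5 5/2 2251/2500
6 3 2233/2500
DF(0.5y) = 4849/5000 ≈ 0.969800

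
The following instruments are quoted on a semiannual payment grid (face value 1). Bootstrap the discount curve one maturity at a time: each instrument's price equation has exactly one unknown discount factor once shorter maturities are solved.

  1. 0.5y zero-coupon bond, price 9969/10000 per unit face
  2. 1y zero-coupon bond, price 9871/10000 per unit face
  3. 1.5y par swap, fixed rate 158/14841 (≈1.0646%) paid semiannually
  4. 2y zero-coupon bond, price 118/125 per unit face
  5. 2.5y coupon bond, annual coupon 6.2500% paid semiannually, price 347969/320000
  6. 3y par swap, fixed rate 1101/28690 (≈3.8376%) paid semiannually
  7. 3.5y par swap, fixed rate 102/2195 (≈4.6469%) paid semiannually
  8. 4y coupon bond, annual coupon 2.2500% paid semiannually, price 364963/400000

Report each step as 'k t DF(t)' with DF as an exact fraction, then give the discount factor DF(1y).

step 1 [0.5y] zero: DF = P = 9969/10000 ≈ 0.996900
step 2 [1y] zero: DF = P = 9871/10000 ≈ 0.987100
step 3 [1.5y] swap r/2=79/14841: DF=(1 − 79/14841·(0.996900+0.987100))/(1+79/14841) = 4921/5000 ≈ 0.984200
step 4 [2y] zero: DF = P = 118/125 ≈ 0.944000
step 5 [2.5y] bond c/2=1/32: DF=(347969/320000 − 1/32·(0.996900+0.987100+0.984200+0.944000))/(1+1/32) = 9359/10000 ≈ 0.935900
step 6 [3y] swap r/2=1101/57380: DF=(1 − 1101/57380·(0.996900+0.987100+0.984200+0.944000+0.935900))/(1+1101/57380) = 8899/10000 ≈ 0.889900
step 7 [3.5y] swap r/2=51/2195: DF=(1 − 51/2195·(0.996900+0.987100+0.984200+0.944000+0.935900+0.889900))/(1+51/2195) = 847/1000 ≈ 0.847000
step 8 [4y] bond c/2=9/800: DF=(364963/400000 − 9/800·(0.996900+0.987100+0.984200+0.944000+0.935900+0.889900+0.847000))/(1+9/800) = 829/1000 ≈ 0.829000

1 1/2 9969/10000
2 1 9871/10000
3 3/2 4921/5000
4 2 118/125
5 5/2 9359/10000
6 3 8899/10000
7 7/2 847/1000
8 4 829/1000
DF(1y) = 9871/10000 ≈ 0.987100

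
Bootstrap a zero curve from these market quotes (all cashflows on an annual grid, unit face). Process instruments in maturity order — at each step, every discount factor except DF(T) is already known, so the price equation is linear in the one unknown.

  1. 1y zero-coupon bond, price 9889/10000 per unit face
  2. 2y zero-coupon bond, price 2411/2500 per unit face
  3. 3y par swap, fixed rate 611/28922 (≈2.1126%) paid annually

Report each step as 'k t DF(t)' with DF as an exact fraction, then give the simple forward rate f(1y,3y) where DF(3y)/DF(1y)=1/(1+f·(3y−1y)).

1 1 9889/10000
2 2 2411/2500
3 3 9389/10000
f(1y,3y) = ((9889/10000)/(9389/10000) − 1)/(2) = 250/9389 ≈ 2.6627%

step 1 [1y] zero: DF = P = 9889/10000 ≈ 0.988900
step 2 [2y] zero: DF = P = 2411/2500 ≈ 0.964400
step 3 [3y] swap r/1=611/28922: DF=(1 − 611/28922·(0.988900+0.964400))/(1+611/28922) = 9389/10000 ≈ 0.938900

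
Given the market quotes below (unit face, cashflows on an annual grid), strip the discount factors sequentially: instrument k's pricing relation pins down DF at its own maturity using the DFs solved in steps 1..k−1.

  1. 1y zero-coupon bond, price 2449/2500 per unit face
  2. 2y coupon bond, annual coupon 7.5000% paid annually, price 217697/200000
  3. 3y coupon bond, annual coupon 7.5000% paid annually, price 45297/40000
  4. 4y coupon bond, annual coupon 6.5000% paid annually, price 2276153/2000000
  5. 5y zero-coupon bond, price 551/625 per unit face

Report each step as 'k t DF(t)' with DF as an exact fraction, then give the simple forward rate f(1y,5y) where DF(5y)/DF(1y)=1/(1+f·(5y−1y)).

1 1 2449/2500
2 2 4721/5000
3 3 1149/1250
4 4 8951/10000
5 5 551/625
f(1y,5y) = ((2449/2500)/(551/625) − 1)/(4) = 245/8816 ≈ 2.7790%

step 1 [1y] zero: DF = P = 2449/2500 ≈ 0.979600
step 2 [2y] bond c/1=3/40: DF=(217697/200000 − 3/40·(0.979600))/(1+3/40) = 4721/5000 ≈ 0.944200
step 3 [3y] bond c/1=3/40: DF=(45297/40000 − 3/40·(0.979600+0.944200))/(1+3/40) = 1149/1250 ≈ 0.919200
step 4 [4y] bond c/1=13/200: DF=(2276153/2000000 − 13/200·(0.979600+0.944200+0.919200))/(1+13/200) = 8951/10000 ≈ 0.895100
step 5 [5y] zero: DF = P = 551/625 ≈ 0.881600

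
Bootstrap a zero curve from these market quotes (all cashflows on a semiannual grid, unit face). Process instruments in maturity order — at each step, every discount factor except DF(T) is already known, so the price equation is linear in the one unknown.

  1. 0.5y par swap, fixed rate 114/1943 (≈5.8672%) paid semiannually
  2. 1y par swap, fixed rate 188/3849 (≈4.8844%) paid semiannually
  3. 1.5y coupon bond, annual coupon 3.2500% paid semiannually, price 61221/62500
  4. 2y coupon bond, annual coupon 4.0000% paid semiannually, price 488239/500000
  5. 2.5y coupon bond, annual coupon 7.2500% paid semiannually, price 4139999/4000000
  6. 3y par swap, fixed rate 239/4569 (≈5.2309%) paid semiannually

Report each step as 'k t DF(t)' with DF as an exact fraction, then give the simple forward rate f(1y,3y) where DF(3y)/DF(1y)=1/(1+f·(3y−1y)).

1 1/2 1943/2000
2 1 953/1000
3 3/2 9331/10000
4 2 9013/10000
5 5/2 8673/10000
6 3 4283/5000
f(1y,3y) = ((953/1000)/(4283/5000) − 1)/(2) = 241/4283 ≈ 5.6269%

step 1 [0.5y] swap r/2=57/1943: DF=(1 − 57/1943·(0))/(1+57/1943) = 1943/2000 ≈ 0.971500
step 2 [1y] swap r/2=94/3849: DF=(1 − 94/3849·(0.971500))/(1+94/3849) = 953/1000 ≈ 0.953000
step 3 [1.5y] bond c/2=13/800: DF=(61221/62500 − 13/800·(0.971500+0.953000))/(1+13/800) = 9331/10000 ≈ 0.933100
step 4 [2y] bond c/2=1/50: DF=(488239/500000 − 1/50·(0.971500+0.953000+0.933100))/(1+1/50) = 9013/10000 ≈ 0.901300
step 5 [2.5y] bond c/2=29/800: DF=(4139999/4000000 − 29/800·(0.971500+0.953000+0.933100+0.901300))/(1+29/800) = 8673/10000 ≈ 0.867300
step 6 [3y] swap r/2=239/9138: DF=(1 − 239/9138·(0.971500+0.953000+0.933100+0.901300+0.867300))/(1+239/9138) = 4283/5000 ≈ 0.856600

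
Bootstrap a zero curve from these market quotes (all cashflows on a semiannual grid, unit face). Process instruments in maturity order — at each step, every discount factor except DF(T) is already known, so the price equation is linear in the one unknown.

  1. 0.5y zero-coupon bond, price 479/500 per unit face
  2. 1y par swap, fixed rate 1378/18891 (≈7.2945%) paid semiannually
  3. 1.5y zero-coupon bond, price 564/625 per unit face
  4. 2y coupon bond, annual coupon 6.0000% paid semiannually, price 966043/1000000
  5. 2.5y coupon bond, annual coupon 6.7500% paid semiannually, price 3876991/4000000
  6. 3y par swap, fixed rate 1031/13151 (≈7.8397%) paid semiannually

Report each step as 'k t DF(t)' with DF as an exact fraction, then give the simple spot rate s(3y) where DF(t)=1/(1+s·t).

step 1 [0.5y] zero: DF = P = 479/500 ≈ 0.958000
step 2 [1y] swap r/2=689/18891: DF=(1 − 689/18891·(0.958000))/(1+689/18891) = 9311/10000 ≈ 0.931100
step 3 [1.5y] zero: DF = P = 564/625 ≈ 0.902400
step 4 [2y] bond c/2=3/100: DF=(966043/1000000 − 3/100·(0.958000+0.931100+0.902400))/(1+3/100) = 4283/5000 ≈ 0.856600
step 5 [2.5y] bond c/2=27/800: DF=(3876991/4000000 − 27/800·(0.958000+0.931100+0.902400+0.856600))/(1+27/800) = 1637/2000 ≈ 0.818500
step 6 [3y] swap r/2=1031/26302: DF=(1 − 1031/26302·(0.958000+0.931100+0.902400+0.856600+0.818500))/(1+1031/26302) = 3969/5000 ≈ 0.793800

1 1/2 479/500
2 1 9311/10000
3 3/2 564/625
4 2 4283/5000
5 5/2 1637/2000
6 3 3969/5000
s(3y) = (1/(3969/5000) − 1)/(3) = 1031/11907 ≈ 8.6588%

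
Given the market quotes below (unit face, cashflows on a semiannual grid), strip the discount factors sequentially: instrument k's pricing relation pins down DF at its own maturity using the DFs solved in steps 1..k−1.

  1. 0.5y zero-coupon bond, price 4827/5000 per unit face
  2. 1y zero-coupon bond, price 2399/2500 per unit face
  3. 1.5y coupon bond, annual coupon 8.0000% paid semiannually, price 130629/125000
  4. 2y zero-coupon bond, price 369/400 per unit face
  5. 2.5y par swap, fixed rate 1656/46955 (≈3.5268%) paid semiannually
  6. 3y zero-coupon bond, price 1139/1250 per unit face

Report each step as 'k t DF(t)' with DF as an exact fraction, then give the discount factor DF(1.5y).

1 1/2 4827/5000
2 1 2399/2500
3 3/2 2327/2500
4 2 369/400
5 5/2 2293/2500
6 3 1139/1250
DF(1.5y) = 2327/2500 ≈ 0.930800

step 1 [0.5y] zero: DF = P = 4827/5000 ≈ 0.965400
step 2 [1y] zero: DF = P = 2399/2500 ≈ 0.959600
step 3 [1.5y] bond c/2=1/25: DF=(130629/125000 − 1/25·(0.965400+0.959600))/(1+1/25) = 2327/2500 ≈ 0.930800
step 4 [2y] zero: DF = P = 369/400 ≈ 0.922500
step 5 [2.5y] swap r/2=828/46955: DF=(1 − 828/46955·(0.965400+0.959600+0.930800+0.922500))/(1+828/46955) = 2293/2500 ≈ 0.917200
step 6 [3y] zero: DF = P = 1139/1250 ≈ 0.911200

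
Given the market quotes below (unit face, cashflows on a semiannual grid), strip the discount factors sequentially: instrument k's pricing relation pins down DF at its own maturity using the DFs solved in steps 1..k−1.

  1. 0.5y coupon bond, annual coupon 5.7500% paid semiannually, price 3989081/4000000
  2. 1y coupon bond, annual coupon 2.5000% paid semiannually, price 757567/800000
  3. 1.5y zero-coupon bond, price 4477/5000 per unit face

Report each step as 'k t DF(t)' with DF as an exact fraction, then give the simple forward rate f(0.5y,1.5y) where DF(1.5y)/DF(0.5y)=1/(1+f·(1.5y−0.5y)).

1 1/2 4847/5000
2 1 9233/10000
3 3/2 4477/5000
f(0.5y,1.5y) = ((4847/5000)/(4477/5000) − 1)/(1) = 10/121 ≈ 8.2645%

step 1 [0.5y] bond c/2=23/800: DF=(3989081/4000000 − 23/800·(0))/(1+23/800) = 4847/5000 ≈ 0.969400
step 2 [1y] bond c/2=1/80: DF=(757567/800000 − 1/80·(0.969400))/(1+1/80) = 9233/10000 ≈ 0.923300
step 3 [1.5y] zero: DF = P = 4477/5000 ≈ 0.895400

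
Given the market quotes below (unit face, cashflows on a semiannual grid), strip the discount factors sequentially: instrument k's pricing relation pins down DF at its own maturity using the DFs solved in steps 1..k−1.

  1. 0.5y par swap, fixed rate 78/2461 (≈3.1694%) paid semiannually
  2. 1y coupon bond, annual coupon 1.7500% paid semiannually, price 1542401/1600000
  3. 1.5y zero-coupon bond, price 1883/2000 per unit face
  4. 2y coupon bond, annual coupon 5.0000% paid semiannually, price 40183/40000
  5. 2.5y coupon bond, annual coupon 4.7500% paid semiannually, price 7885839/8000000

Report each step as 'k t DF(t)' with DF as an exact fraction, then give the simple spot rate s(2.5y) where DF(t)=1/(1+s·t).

step 1 [0.5y] swap r/2=39/2461: DF=(1 − 39/2461·(0))/(1+39/2461) = 2461/2500 ≈ 0.984400
step 2 [1y] bond c/2=7/800: DF=(1542401/1600000 − 7/800·(0.984400))/(1+7/800) = 9471/10000 ≈ 0.947100
step 3 [1.5y] zero: DF = P = 1883/2000 ≈ 0.941500
step 4 [2y] bond c/2=1/40: DF=(40183/40000 − 1/40·(0.984400+0.947100+0.941500))/(1+1/40) = 91/100 ≈ 0.910000
step 5 [2.5y] bond c/2=19/800: DF=(7885839/8000000 − 19/800·(0.984400+0.947100+0.941500+0.910000))/(1+19/800) = 8751/10000 ≈ 0.875100

1 1/2 2461/2500
2 1 9471/10000
3 3/2 1883/2000
4 2 91/100
5 5/2 8751/10000
s(2.5y) = (1/(8751/10000) − 1)/(5/2) = 2498/43755 ≈ 5.7091%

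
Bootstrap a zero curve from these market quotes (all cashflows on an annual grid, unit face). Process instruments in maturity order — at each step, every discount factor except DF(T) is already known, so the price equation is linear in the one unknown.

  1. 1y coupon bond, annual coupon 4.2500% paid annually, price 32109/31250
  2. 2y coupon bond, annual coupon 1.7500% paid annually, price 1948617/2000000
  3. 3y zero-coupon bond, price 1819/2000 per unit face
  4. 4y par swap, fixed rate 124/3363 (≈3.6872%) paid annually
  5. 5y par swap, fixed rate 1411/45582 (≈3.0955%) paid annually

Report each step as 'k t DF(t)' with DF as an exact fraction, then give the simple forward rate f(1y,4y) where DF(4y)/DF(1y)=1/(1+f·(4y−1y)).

step 1 [1y] bond c/1=17/400: DF=(32109/31250 − 17/400·(0))/(1+17/400) = 616/625 ≈ 0.985600
step 2 [2y] bond c/1=7/400: DF=(1948617/2000000 − 7/400·(0.985600))/(1+7/400) = 4703/5000 ≈ 0.940600
step 3 [3y] zero: DF = P = 1819/2000 ≈ 0.909500
step 4 [4y] swap r/1=124/3363: DF=(1 − 124/3363·(0.985600+0.940600+0.909500))/(1+124/3363) = 2159/2500 ≈ 0.863600
step 5 [5y] swap r/1=1411/45582: DF=(1 − 1411/45582·(0.985600+0.940600+0.909500+0.863600))/(1+1411/45582) = 8589/10000 ≈ 0.858900

1 1 616/625
2 2 4703/5000
3 3 1819/2000
4 4 2159/2500
5 5 8589/10000
f(1y,4y) = ((616/625)/(2159/2500) − 1)/(3) = 305/6477 ≈ 4.7090%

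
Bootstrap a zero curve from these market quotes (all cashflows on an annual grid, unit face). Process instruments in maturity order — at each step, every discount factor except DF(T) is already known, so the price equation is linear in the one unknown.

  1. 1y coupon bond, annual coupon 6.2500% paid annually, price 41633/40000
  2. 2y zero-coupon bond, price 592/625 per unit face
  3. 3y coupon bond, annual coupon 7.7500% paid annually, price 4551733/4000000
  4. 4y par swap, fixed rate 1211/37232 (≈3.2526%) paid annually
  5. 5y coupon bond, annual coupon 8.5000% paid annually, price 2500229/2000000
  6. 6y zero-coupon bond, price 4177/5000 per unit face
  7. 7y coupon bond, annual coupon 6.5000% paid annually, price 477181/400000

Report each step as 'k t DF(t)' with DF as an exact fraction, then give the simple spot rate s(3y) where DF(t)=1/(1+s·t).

1 1 2449/2500
2 2 592/625
3 3 367/400
4 4 8789/10000
5 5 1721/2000
6 6 4177/5000
7 7 3947/5000
s(3y) = (1/(367/400) − 1)/(3) = 11/367 ≈ 2.9973%

step 1 [1y] bond c/1=1/16: DF=(41633/40000 − 1/16·(0))/(1+1/16) = 2449/2500 ≈ 0.979600
step 2 [2y] zero: DF = P = 592/625 ≈ 0.947200
step 3 [3y] bond c/1=31/400: DF=(4551733/4000000 − 31/400·(0.979600+0.947200))/(1+31/400) = 367/400 ≈ 0.917500
step 4 [4y] swap r/1=1211/37232: DF=(1 − 1211/37232·(0.979600+0.947200+0.917500))/(1+1211/37232) = 8789/10000 ≈ 0.878900
step 5 [5y] bond c/1=17/200: DF=(2500229/2000000 − 17/200·(0.979600+0.947200+0.917500+0.878900))/(1+17/200) = 1721/2000 ≈ 0.860500
step 6 [6y] zero: DF = P = 4177/5000 ≈ 0.835400
step 7 [7y] bond c/1=13/200: DF=(477181/400000 − 13/200·(0.979600+0.947200+0.917500+0.878900+0.860500+0.835400))/(1+13/200) = 3947/5000 ≈ 0.789400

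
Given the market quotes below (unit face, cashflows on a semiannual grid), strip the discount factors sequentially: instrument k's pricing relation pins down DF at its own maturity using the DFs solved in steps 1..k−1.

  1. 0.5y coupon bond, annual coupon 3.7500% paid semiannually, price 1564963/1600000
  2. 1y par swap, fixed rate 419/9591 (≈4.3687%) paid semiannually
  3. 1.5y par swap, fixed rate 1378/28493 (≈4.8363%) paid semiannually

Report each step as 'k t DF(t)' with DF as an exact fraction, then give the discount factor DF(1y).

step 1 [0.5y] bond c/2=3/160: DF=(1564963/1600000 − 3/160·(0))/(1+3/160) = 9601/10000 ≈ 0.960100
step 2 [1y] swap r/2=419/19182: DF=(1 − 419/19182·(0.960100))/(1+419/19182) = 9581/10000 ≈ 0.958100
step 3 [1.5y] swap r/2=689/28493: DF=(1 − 689/28493·(0.960100+0.958100))/(1+689/28493) = 9311/10000 ≈ 0.931100

1 1/2 9601/10000
2 1 9581/10000
3 3/2 9311/10000
DF(1y) = 9581/10000 ≈ 0.958100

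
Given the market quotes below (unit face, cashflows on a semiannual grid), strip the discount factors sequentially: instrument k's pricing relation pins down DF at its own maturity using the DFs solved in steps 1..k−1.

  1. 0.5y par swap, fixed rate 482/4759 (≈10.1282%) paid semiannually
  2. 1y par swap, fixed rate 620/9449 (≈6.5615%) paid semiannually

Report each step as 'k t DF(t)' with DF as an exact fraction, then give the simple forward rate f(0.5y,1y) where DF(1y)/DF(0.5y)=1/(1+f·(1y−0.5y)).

step 1 [0.5y] swap r/2=241/4759: DF=(1 − 241/4759·(0))/(1+241/4759) = 4759/5000 ≈ 0.951800
step 2 [1y] swap r/2=310/9449: DF=(1 − 310/9449·(0.951800))/(1+310/9449) = 469/500 ≈ 0.938000

1 1/2 4759/5000
2 1 469/500
f(0.5y,1y) = ((4759/5000)/(469/500) − 1)/(1/2) = 69/2345 ≈ 2.9424%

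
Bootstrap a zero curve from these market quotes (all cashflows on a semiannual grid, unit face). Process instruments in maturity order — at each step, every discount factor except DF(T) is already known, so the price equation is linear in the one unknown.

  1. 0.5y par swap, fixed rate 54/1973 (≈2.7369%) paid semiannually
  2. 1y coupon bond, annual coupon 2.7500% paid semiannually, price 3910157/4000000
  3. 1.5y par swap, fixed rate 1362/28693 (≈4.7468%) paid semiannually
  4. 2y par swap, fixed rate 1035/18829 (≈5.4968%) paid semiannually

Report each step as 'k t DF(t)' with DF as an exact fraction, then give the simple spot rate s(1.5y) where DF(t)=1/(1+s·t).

1 1/2 1973/2000
2 1 9509/10000
3 3/2 9319/10000
4 2 1793/2000
s(1.5y) = (1/(9319/10000) − 1)/(3/2) = 454/9319 ≈ 4.8718%

step 1 [0.5y] swap r/2=27/1973: DF=(1 − 27/1973·(0))/(1+27/1973) = 1973/2000 ≈ 0.986500
step 2 [1y] bond c/2=11/800: DF=(3910157/4000000 − 11/800·(0.986500))/(1+11/800) = 9509/10000 ≈ 0.950900
step 3 [1.5y] swap r/2=681/28693: DF=(1 − 681/28693·(0.986500+0.950900))/(1+681/28693) = 9319/10000 ≈ 0.931900
step 4 [2y] swap r/2=1035/37658: DF=(1 − 1035/37658·(0.986500+0.950900+0.931900))/(1+1035/37658) = 1793/2000 ≈ 0.896500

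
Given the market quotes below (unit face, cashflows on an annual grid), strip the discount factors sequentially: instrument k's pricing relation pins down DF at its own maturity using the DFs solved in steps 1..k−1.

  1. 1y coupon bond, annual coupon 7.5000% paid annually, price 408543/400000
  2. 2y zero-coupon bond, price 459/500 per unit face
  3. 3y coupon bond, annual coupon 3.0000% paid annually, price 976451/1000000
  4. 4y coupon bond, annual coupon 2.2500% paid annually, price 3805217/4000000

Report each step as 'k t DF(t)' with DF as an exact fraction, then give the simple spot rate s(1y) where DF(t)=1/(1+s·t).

1 1 9501/10000
2 2 459/500
3 3 1117/1250
4 4 1087/1250
s(1y) = (1/(9501/10000) − 1)/(1) = 499/9501 ≈ 5.2521%

step 1 [1y] bond c/1=3/40: DF=(408543/400000 − 3/40·(0))/(1+3/40) = 9501/10000 ≈ 0.950100
step 2 [2y] zero: DF = P = 459/500 ≈ 0.918000
step 3 [3y] bond c/1=3/100: DF=(976451/1000000 − 3/100·(0.950100+0.918000))/(1+3/100) = 1117/1250 ≈ 0.893600
step 4 [4y] bond c/1=9/400: DF=(3805217/4000000 − 9/400·(0.950100+0.918000+0.893600))/(1+9/400) = 1087/1250 ≈ 0.869600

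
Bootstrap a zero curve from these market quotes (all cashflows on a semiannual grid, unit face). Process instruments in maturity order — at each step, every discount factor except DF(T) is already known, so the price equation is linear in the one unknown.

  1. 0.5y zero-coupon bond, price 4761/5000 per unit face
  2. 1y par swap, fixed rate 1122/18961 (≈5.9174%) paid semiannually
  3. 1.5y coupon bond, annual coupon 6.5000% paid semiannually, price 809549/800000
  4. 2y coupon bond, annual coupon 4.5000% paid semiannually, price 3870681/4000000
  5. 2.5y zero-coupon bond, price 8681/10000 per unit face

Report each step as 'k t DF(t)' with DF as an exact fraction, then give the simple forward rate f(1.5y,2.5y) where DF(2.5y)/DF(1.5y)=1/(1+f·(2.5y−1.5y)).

step 1 [0.5y] zero: DF = P = 4761/5000 ≈ 0.952200
step 2 [1y] swap r/2=561/18961: DF=(1 − 561/18961·(0.952200))/(1+561/18961) = 9439/10000 ≈ 0.943900
step 3 [1.5y] bond c/2=13/400: DF=(809549/800000 − 13/400·(0.952200+0.943900))/(1+13/400) = 2301/2500 ≈ 0.920400
step 4 [2y] bond c/2=9/400: DF=(3870681/4000000 − 9/400·(0.952200+0.943900+0.920400))/(1+9/400) = 2211/2500 ≈ 0.884400
step 5 [2.5y] zero: DF = P = 8681/10000 ≈ 0.868100

1 1/2 4761/5000
2 1 9439/10000
3 3/2 2301/2500
4 2 2211/2500
5 5/2 8681/10000
f(1.5y,2.5y) = ((2301/2500)/(8681/10000) − 1)/(1) = 523/8681 ≈ 6.0247%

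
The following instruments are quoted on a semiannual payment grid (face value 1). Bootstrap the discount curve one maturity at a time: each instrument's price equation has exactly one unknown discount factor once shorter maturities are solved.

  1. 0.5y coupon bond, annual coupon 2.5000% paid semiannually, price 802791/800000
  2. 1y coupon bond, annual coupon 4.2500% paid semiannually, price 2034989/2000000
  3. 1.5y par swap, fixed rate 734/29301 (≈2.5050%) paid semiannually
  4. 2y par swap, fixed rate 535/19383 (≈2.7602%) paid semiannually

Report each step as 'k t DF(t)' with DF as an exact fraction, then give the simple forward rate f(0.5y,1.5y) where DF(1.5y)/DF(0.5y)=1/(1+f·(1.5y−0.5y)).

step 1 [0.5y] bond c/2=1/80: DF=(802791/800000 − 1/80·(0))/(1+1/80) = 9911/10000 ≈ 0.991100
step 2 [1y] bond c/2=17/800: DF=(2034989/2000000 − 17/800·(0.991100))/(1+17/800) = 9757/10000 ≈ 0.975700
step 3 [1.5y] swap r/2=367/29301: DF=(1 − 367/29301·(0.991100+0.975700))/(1+367/29301) = 9633/10000 ≈ 0.963300
step 4 [2y] swap r/2=535/38766: DF=(1 − 535/38766·(0.991100+0.975700+0.963300))/(1+535/38766) = 1893/2000 ≈ 0.946500

1 1/2 9911/10000
2 1 9757/10000
3 3/2 9633/10000
4 2 1893/2000
f(0.5y,1.5y) = ((9911/10000)/(9633/10000) − 1)/(1) = 278/9633 ≈ 2.8859%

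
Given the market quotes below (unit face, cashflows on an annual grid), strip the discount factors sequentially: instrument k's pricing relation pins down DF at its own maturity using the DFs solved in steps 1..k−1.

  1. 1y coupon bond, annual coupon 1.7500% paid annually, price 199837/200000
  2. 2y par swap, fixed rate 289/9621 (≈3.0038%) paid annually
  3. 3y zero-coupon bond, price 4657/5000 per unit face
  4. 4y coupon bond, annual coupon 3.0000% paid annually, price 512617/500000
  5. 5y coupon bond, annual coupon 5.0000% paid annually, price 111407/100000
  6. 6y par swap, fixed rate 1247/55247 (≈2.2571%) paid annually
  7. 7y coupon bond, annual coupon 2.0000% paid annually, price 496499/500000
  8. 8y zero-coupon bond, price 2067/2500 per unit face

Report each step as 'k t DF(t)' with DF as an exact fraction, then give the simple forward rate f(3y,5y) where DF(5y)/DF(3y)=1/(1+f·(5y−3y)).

1 1 491/500
2 2 4711/5000
3 3 4657/5000
4 4 4561/5000
5 5 551/625
6 6 8753/10000
7 7 2163/2500
8 8 2067/2500
f(3y,5y) = ((4657/5000)/(551/625) − 1)/(2) = 249/8816 ≈ 2.8244%

step 1 [1y] bond c/1=7/400: DF=(199837/200000 − 7/400·(0))/(1+7/400) = 491/500 ≈ 0.982000
step 2 [2y] swap r/1=289/9621: DF=(1 − 289/9621·(0.982000))/(1+289/9621) = 4711/5000 ≈ 0.942200
step 3 [3y] zero: DF = P = 4657/5000 ≈ 0.931400
step 4 [4y] bond c/1=3/100: DF=(512617/500000 − 3/100·(0.982000+0.942200+0.931400))/(1+3/100) = 4561/5000 ≈ 0.912200
step 5 [5y] bond c/1=1/20: DF=(111407/100000 − 1/20·(0.982000+0.942200+0.931400+0.912200))/(1+1/20) = 551/625 ≈ 0.881600
step 6 [6y] swap r/1=1247/55247: DF=(1 − 1247/55247·(0.982000+0.942200+0.931400+0.912200+0.881600))/(1+1247/55247) = 8753/10000 ≈ 0.875300
step 7 [7y] bond c/1=1/50: DF=(496499/500000 − 1/50·(0.982000+0.942200+0.931400+0.912200+0.881600+0.875300))/(1+1/50) = 2163/2500 ≈ 0.865200
step 8 [8y] zero: DF = P = 2067/2500 ≈ 0.826800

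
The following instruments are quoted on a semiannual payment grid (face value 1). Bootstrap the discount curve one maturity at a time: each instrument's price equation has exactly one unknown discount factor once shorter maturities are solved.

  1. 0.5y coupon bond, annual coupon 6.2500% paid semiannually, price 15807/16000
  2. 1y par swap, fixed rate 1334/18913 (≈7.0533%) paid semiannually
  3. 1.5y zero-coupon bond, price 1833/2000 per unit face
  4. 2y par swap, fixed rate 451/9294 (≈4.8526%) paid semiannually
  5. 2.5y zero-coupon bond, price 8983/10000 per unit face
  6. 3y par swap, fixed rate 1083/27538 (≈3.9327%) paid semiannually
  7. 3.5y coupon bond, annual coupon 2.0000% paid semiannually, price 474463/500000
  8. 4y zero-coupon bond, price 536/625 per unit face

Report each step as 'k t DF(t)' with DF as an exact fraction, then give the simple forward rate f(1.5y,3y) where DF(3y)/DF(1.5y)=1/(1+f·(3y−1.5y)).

1 1/2 479/500
2 1 9333/10000
3 3/2 1833/2000
4 2 4549/5000
5 5/2 8983/10000
6 3 8917/10000
7 7/2 177/200
8 4 536/625
f(1.5y,3y) = ((1833/2000)/(8917/10000) − 1)/(3/2) = 496/26751 ≈ 1.8541%

step 1 [0.5y] bond c/2=1/32: DF=(15807/16000 − 1/32·(0))/(1+1/32) = 479/500 ≈ 0.958000
step 2 [1y] swap r/2=667/18913: DF=(1 − 667/18913·(0.958000))/(1+667/18913) = 9333/10000 ≈ 0.933300
step 3 [1.5y] zero: DF = P = 1833/2000 ≈ 0.916500
step 4 [2y] swap r/2=451/18588: DF=(1 − 451/18588·(0.958000+0.933300+0.916500))/(1+451/18588) = 4549/5000 ≈ 0.909800
step 5 [2.5y] zero: DF = P = 8983/10000 ≈ 0.898300
step 6 [3y] swap r/2=1083/55076: DF=(1 − 1083/55076·(0.958000+0.933300+0.916500+0.909800+0.898300))/(1+1083/55076) = 8917/10000 ≈ 0.891700
step 7 [3.5y] bond c/2=1/100: DF=(474463/500000 − 1/100·(0.958000+0.933300+0.916500+0.909800+0.898300+0.891700))/(1+1/100) = 177/200 ≈ 0.885000
step 8 [4y] zero: DF = P = 536/625 ≈ 0.857600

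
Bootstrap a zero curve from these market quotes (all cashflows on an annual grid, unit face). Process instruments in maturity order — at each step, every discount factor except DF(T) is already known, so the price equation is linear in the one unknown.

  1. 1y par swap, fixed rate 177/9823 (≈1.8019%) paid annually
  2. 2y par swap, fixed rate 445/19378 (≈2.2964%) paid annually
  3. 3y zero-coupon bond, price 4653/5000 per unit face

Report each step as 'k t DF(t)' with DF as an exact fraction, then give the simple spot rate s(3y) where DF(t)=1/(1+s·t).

1 1 9823/10000
2 2 1911/2000
3 3 4653/5000
s(3y) = (1/(4653/5000) − 1)/(3) = 347/13959 ≈ 2.4859%

step 1 [1y] swap r/1=177/9823: DF=(1 − 177/9823·(0))/(1+177/9823) = 9823/10000 ≈ 0.982300
step 2 [2y] swap r/1=445/19378: DF=(1 − 445/19378·(0.982300))/(1+445/19378) = 1911/2000 ≈ 0.955500
step 3 [3y] zero: DF = P = 4653/5000 ≈ 0.930600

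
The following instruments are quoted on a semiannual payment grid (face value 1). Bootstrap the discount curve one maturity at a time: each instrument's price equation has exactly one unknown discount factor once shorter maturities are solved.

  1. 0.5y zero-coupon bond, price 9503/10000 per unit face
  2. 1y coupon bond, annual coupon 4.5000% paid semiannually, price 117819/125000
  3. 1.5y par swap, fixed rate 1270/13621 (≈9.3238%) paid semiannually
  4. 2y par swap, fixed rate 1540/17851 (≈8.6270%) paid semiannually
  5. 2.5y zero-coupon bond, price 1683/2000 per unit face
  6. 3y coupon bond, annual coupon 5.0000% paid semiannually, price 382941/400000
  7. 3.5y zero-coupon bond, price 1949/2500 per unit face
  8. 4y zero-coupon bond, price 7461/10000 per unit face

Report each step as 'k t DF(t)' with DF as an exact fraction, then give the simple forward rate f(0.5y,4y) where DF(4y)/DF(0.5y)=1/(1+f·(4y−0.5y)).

1 1/2 9503/10000
2 1 9009/10000
3 3/2 873/1000
4 2 423/500
5 5/2 1683/2000
6 3 1033/1250
7 7/2 1949/2500
8 4 7461/10000
f(0.5y,4y) = ((9503/10000)/(7461/10000) − 1)/(7/2) = 4084/52227 ≈ 7.8197%

step 1 [0.5y] zero: DF = P = 9503/10000 ≈ 0.950300
step 2 [1y] bond c/2=9/400: DF=(117819/125000 − 9/400·(0.950300))/(1+9/400) = 9009/10000 ≈ 0.900900
step 3 [1.5y] swap r/2=635/13621: DF=(1 − 635/13621·(0.950300+0.900900))/(1+635/13621) = 873/1000 ≈ 0.873000
step 4 [2y] swap r/2=770/17851: DF=(1 − 770/17851·(0.950300+0.900900+0.873000))/(1+770/17851) = 423/500 ≈ 0.846000
step 5 [2.5y] zero: DF = P = 1683/2000 ≈ 0.841500
step 6 [3y] bond c/2=1/40: DF=(382941/400000 − 1/40·(0.950300+0.900900+0.873000+0.846000+0.841500))/(1+1/40) = 1033/1250 ≈ 0.826400
step 7 [3.5y] zero: DF = P = 1949/2500 ≈ 0.779600
step 8 [4y] zero: DF = P = 7461/10000 ≈ 0.746100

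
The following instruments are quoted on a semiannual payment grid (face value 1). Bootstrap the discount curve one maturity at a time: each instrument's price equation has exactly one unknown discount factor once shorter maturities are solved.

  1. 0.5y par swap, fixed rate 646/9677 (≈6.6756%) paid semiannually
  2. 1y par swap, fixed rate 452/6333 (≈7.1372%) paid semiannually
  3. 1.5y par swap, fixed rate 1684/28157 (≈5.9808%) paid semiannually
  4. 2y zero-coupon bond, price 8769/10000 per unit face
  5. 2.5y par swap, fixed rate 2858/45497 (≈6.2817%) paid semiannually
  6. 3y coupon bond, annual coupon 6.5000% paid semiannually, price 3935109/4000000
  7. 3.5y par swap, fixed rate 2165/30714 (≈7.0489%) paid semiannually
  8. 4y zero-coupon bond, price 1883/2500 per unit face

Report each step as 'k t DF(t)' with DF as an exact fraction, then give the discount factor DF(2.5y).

step 1 [0.5y] swap r/2=323/9677: DF=(1 − 323/9677·(0))/(1+323/9677) = 9677/10000 ≈ 0.967700
step 2 [1y] swap r/2=226/6333: DF=(1 − 226/6333·(0.967700))/(1+226/6333) = 4661/5000 ≈ 0.932200
step 3 [1.5y] swap r/2=842/28157: DF=(1 − 842/28157·(0.967700+0.932200))/(1+842/28157) = 4579/5000 ≈ 0.915800
step 4 [2y] zero: DF = P = 8769/10000 ≈ 0.876900
step 5 [2.5y] swap r/2=1429/45497: DF=(1 − 1429/45497·(0.967700+0.932200+0.915800+0.876900))/(1+1429/45497) = 8571/10000 ≈ 0.857100
step 6 [3y] bond c/2=13/400: DF=(3935109/4000000 − 13/400·(0.967700+0.932200+0.915800+0.876900+0.857100))/(1+13/400) = 506/625 ≈ 0.809600
step 7 [3.5y] swap r/2=2165/61428: DF=(1 − 2165/61428·(0.967700+0.932200+0.915800+0.876900+0.857100+0.809600))/(1+2165/61428) = 1567/2000 ≈ 0.783500
step 8 [4y] zero: DF = P = 1883/2500 ≈ 0.753200

1 1/2 9677/10000
2 1 4661/5000
3 3/2 4579/5000
4 2 8769/10000
5 5/2 8571/10000
6 3 506/625
7 7/2 1567/2000
8 4 1883/2500
DF(2.5y) = 8571/10000 ≈ 0.857100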